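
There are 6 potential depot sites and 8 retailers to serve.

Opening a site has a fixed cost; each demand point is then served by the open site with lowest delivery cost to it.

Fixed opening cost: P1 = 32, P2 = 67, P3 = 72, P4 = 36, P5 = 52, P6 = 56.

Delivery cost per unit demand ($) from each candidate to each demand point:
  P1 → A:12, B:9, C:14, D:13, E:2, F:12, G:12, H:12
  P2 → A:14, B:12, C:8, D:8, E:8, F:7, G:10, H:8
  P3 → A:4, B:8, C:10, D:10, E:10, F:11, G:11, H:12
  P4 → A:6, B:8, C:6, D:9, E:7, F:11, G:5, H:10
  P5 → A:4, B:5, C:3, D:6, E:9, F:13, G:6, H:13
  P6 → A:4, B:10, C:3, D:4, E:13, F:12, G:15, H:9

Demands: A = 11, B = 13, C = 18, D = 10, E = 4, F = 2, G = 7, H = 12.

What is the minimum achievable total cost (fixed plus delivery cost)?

516

Open {P4, P5}: assign each demand point to its cheapest open site.
  A→P5 11×4=44, B→P5 13×5=65, C→P5 18×3=54, D→P5 10×6=60, E→P4 4×7=28, F→P4 2×11=22, G→P4 7×5=35, H→P4 12×10=120
  delivery cost 428, fixed 88 → total 516.
Compare {P5, P6}: delivery cost 413 + fixed 108 = 521.
Compare {P1, P5}: delivery cost 441 + fixed 84 = 525.
Compare {P1, P5, P6}: delivery cost 385 + fixed 140 = 525.
All other subsets cost ≥ 521. Minimum total cost: 516.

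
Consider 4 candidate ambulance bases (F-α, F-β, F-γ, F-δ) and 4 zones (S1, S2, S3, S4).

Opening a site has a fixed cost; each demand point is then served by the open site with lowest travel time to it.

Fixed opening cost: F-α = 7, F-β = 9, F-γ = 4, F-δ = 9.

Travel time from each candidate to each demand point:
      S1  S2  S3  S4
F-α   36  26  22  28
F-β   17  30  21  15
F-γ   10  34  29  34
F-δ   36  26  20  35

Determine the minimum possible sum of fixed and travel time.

89

Open {F-β, F-γ}: assign each demand point to its cheapest open site.
  S1→F-γ 10, S2→F-β 30, S3→F-β 21, S4→F-β 15
  travel time 76, fixed 13 → total 89.
Compare {F-β}: travel time 83 + fixed 9 = 92.
Compare {F-α, F-β, F-γ}: travel time 72 + fixed 20 = 92.
Compare {F-β, F-γ, F-δ}: travel time 71 + fixed 22 = 93.
All other subsets cost ≥ 92. Minimum total cost: 89.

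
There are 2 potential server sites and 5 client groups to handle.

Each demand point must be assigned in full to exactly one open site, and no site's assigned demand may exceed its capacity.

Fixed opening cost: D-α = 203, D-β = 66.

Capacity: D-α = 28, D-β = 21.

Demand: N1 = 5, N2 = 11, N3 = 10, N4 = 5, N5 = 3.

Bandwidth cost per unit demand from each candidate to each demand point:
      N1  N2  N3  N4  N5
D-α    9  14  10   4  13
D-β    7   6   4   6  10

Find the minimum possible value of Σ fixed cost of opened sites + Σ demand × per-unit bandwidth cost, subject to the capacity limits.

479

Open {D-α, D-β}; cheapest assignment that respects the capacities:
  D-α (cap 28, load 13): N1, N4, N5 — cost 5×9 + 5×4 + 3×13 = 104
  D-β (cap 21, load 21): N2, N3 — cost 11×6 + 10×4 = 106
  Shipping 210, fixed 269 → total 479.
  Any other capacity-feasible assignment to {D-α, D-β} ships for at least 210.
Total demand is 34 and no other set of sites has combined capacity ≥ 34, so {D-α, D-β} is the only feasible choice of open sites. Minimum: 479.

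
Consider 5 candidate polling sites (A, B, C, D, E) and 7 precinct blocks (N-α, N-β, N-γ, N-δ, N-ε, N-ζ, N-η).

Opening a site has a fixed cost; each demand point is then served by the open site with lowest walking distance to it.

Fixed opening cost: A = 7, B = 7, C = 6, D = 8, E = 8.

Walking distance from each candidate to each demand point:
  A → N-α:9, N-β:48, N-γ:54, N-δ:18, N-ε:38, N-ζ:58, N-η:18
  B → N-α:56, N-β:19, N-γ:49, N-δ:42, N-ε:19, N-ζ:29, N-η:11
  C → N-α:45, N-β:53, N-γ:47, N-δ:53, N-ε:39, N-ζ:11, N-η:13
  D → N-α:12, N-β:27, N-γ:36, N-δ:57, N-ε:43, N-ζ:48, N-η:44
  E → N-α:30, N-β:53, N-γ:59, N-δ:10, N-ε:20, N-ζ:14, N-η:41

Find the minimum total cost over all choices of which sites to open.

Open {B, D, E}: assign each demand point to its cheapest open site.
  N-α→D 12, N-β→B 19, N-γ→D 36, N-δ→E 10, N-ε→B 19, N-ζ→E 14, N-η→B 11
  walking distance 121, fixed 23 → total 144.
Compare {B, C, D, E}: walking distance 118 + fixed 29 = 147.
Compare {A, B, D, E}: walking distance 118 + fixed 30 = 148.
Compare {C, D, E}: walking distance 129 + fixed 22 = 151.
All other subsets cost ≥ 147. Minimum total cost: 144.

144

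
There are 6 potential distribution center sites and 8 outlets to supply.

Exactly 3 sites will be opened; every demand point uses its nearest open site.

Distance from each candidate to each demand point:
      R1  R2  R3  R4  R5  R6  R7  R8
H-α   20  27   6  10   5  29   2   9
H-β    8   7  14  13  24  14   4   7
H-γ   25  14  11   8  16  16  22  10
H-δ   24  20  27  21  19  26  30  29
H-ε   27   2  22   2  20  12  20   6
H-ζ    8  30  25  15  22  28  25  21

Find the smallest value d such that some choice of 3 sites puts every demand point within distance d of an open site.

Open {H-α, H-β, H-ε}.
  Farthest demand point is R6 at distance 12 (to H-ε); all others are ≤ 12.
With {H-α, H-ε, H-ζ} the worst case is 12.
With {H-α, H-β, H-γ} the worst case is 14.
No size-3 selection achieves below 12.

12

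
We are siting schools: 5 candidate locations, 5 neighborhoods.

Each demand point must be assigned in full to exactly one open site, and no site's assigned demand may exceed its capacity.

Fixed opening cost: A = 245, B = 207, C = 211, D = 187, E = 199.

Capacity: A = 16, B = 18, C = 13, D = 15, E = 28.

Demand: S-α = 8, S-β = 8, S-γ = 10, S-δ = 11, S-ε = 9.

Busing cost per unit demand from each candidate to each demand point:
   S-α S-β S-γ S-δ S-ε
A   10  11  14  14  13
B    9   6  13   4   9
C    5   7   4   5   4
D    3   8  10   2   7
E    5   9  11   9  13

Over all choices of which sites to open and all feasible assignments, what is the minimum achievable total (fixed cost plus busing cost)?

840

Open {B, E}; cheapest assignment that respects the capacities:
  B (cap 18, load 18): S-β, S-γ — cost 8×6 + 10×13 = 178
  E (cap 28, load 28): S-α, S-δ, S-ε — cost 8×5 + 11×9 + 9×13 = 256
  Shipping 434, fixed 406 → total 840.
  Any other capacity-feasible assignment to {B, E} ships for at least 434.
Compare {C, D, E}: its best feasible assignment gives total 877.
Compare {B, D, E}: its best feasible assignment gives total 894.
Every other set of open sites that can feasibly serve all demand totals ≥ 877 even under its best assignment. Minimum: 840.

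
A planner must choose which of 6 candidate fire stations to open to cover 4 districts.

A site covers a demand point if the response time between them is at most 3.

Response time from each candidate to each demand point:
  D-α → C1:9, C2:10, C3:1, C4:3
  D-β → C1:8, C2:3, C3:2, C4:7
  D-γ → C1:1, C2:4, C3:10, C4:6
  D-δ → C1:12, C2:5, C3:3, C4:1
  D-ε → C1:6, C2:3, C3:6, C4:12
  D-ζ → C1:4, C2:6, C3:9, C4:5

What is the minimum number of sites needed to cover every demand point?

Coverage sets (demand points within 3 of each site):
  D-α: {C3, C4}
  D-β: {C2, C3}
  D-γ: {C1}
  D-δ: {C3, C4}
  D-ε: {C2}
  D-ζ: {}
No 2 sites suffice: every size-2 union leaves at least one demand point uncovered.
But {D-α, D-β, D-γ} covers everything, so the minimum is 3.

3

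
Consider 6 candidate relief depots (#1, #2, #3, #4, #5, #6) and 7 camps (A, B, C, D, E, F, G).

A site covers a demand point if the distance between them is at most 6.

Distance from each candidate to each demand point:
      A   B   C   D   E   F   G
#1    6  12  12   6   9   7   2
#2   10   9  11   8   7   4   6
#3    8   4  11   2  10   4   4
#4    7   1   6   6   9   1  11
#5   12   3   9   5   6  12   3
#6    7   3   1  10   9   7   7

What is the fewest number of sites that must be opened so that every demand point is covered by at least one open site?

Coverage sets (demand points within 6 of each site):
  #1: {A, D, G}
  #2: {F, G}
  #3: {B, D, F, G}
  #4: {B, C, D, F}
  #5: {B, D, E, G}
  #6: {B, C}
No 2 sites suffice: every size-2 union leaves at least one demand point uncovered.
But {#1, #4, #5} covers everything, so the minimum is 3.

3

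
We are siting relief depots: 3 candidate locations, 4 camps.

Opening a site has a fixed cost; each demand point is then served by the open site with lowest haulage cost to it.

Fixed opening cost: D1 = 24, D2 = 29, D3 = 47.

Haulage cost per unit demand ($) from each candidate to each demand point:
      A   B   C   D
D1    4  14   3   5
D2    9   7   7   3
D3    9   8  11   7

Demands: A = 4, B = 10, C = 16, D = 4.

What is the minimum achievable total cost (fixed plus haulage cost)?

199

Open {D1, D2}: assign each demand point to its cheapest open site.
  A→D1 4×4=16, B→D2 10×7=70, C→D1 16×3=48, D→D2 4×3=12
  haulage cost 146, fixed 53 → total 199.
Compare {D1, D3}: haulage cost 164 + fixed 71 = 235.
Compare {D1, D2, D3}: haulage cost 146 + fixed 100 = 246.
Compare {D1}: haulage cost 224 + fixed 24 = 248.
All other subsets cost ≥ 235. Minimum total cost: 199.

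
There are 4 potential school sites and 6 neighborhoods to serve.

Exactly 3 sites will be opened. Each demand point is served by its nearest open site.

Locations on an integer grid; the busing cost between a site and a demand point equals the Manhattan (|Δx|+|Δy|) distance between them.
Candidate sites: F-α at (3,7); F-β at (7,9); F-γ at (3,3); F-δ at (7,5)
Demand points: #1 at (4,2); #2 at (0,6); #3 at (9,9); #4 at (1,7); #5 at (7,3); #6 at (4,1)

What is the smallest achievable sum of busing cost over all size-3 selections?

17

Open {F-α, F-β, F-γ}.
  #1→F-γ 2, #2→F-α 4, #3→F-β 2, #4→F-α 2, #5→F-γ 4, #6→F-γ 3  ⇒ total 17.
Compare {F-α, F-γ, F-δ}: total 19.
Compare {F-β, F-γ, F-δ}: total 21.
No size-3 selection does better; minimum is 17.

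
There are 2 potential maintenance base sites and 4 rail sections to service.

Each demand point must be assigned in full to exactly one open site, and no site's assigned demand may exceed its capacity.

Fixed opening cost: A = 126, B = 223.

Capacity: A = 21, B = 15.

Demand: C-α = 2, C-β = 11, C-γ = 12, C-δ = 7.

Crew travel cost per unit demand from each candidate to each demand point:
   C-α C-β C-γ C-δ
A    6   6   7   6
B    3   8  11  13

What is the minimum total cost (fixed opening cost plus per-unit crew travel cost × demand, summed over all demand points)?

Open {A, B}; cheapest assignment that respects the capacities:
  A (cap 21, load 19): C-γ, C-δ — cost 12×7 + 7×6 = 126
  B (cap 15, load 13): C-α, C-β — cost 2×3 + 11×8 = 94
  Shipping 220, fixed 349 → total 569.
  Any other capacity-feasible assignment to {A, B} ships for at least 220.
Total demand is 32 and no other set of sites has combined capacity ≥ 32, so {A, B} is the only feasible choice of open sites. Minimum: 569.

569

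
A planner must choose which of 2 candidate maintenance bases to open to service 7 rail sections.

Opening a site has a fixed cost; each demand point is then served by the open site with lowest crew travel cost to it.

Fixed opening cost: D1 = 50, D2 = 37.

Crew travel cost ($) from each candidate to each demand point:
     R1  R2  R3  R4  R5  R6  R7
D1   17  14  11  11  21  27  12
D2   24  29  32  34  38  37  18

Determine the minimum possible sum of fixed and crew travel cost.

163

Open {D1}: assign each demand point to its cheapest open site.
  R1→D1 17, R2→D1 14, R3→D1 11, R4→D1 11, R5→D1 21, R6→D1 27, R7→D1 12
  crew travel cost 113, fixed 50 → total 163.
Compare {D1, D2}: crew travel cost 113 + fixed 87 = 200.
Compare {D2}: crew travel cost 212 + fixed 37 = 249.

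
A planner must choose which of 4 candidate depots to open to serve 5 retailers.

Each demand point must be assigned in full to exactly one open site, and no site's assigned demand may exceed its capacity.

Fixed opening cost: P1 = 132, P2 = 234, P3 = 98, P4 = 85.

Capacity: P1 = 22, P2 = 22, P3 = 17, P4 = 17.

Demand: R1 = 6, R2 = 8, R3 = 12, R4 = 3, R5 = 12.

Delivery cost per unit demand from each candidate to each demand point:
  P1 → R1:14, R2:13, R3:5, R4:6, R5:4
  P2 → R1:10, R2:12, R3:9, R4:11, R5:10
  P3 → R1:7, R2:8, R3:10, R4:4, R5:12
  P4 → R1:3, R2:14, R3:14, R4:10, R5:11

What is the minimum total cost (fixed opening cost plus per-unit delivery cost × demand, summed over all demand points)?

Open {P1, P3, P4}; cheapest assignment that respects the capacities:
  P1 (cap 22, load 20): R2, R5 — cost 8×13 + 12×4 = 152
  P3 (cap 17, load 15): R3, R4 — cost 12×10 + 3×4 = 132
  P4 (cap 17, load 6): R1 — cost 6×3 = 18
  Shipping 302, fixed 315 → total 617.
  Any other capacity-feasible assignment to {P1, P3, P4} ships for at least 302.
Compare {P1, P2}: its best feasible assignment gives total 719.
Compare {P1, P2, P3}: its best feasible assignment gives total 738.
Every other set of open sites that can feasibly serve all demand totals ≥ 719 even under its best assignment. Minimum: 617.

617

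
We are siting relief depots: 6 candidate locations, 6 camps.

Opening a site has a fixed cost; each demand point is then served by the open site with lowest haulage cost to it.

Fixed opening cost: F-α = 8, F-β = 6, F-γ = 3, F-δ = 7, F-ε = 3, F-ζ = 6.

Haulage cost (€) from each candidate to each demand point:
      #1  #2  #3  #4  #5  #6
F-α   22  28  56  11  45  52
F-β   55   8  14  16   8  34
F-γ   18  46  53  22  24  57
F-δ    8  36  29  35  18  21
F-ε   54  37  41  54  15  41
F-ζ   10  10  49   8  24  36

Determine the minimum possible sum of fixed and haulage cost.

86

Open {F-β, F-δ, F-ζ}: assign each demand point to its cheapest open site.
  #1→F-δ 8, #2→F-β 8, #3→F-β 14, #4→F-ζ 8, #5→F-β 8, #6→F-δ 21
  haulage cost 67, fixed 19 → total 86.
Compare {F-β, F-δ}: haulage cost 75 + fixed 13 = 88.
Compare {F-β, F-γ, F-δ, F-ζ}: haulage cost 67 + fixed 22 = 89.
Compare {F-β, F-δ, F-ε, F-ζ}: haulage cost 67 + fixed 22 = 89.
All other subsets cost ≥ 88. Minimum total cost: 86.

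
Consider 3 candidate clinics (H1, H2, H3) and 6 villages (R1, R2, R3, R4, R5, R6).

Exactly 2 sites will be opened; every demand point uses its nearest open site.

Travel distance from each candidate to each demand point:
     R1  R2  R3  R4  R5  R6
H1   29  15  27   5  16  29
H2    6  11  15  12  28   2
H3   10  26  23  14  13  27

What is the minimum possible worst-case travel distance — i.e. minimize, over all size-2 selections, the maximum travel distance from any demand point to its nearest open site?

15

Open {H2, H3}.
  Farthest demand point is R3 at travel distance 15 (to H2); all others are ≤ 15.
With {H1, H2} the worst case is 16.
With {H1, H3} the worst case is 27.
No size-2 selection achieves below 15.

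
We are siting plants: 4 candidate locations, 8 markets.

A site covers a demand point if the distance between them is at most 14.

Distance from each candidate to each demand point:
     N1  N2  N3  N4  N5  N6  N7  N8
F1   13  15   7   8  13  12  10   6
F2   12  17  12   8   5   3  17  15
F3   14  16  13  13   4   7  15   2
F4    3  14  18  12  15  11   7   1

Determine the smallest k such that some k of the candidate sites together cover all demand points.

Coverage sets (demand points within 14 of each site):
  F1: {N1, N3, N4, N5, N6, N7, N8}
  F2: {N1, N3, N4, N5, N6}
  F3: {N1, N3, N4, N5, N6, N8}
  F4: {N1, N2, N4, N6, N7, N8}
No single site covers all 8 demand points.
But {F1, F4} covers everything, so the minimum is 2.

2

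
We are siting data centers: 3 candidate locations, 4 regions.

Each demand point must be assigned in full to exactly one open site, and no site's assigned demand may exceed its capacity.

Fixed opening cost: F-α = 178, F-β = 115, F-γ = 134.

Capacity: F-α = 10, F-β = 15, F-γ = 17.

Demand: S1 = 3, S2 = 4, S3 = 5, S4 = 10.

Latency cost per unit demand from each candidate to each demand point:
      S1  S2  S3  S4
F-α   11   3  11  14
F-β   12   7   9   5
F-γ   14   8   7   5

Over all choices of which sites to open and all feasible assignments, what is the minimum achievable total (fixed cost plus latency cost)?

398

Open {F-β, F-γ}; cheapest assignment that respects the capacities:
  F-β (cap 15, load 7): S1, S2 — cost 3×12 + 4×7 = 64
  F-γ (cap 17, load 15): S3, S4 — cost 5×7 + 10×5 = 85
  Shipping 149, fixed 249 → total 398.
  Any other capacity-feasible assignment to {F-β, F-γ} ships for at least 149.
Compare {F-α, F-β}: its best feasible assignment gives total 433.
Compare {F-α, F-γ}: its best feasible assignment gives total 442.
Every other set of open sites that can feasibly serve all demand totals ≥ 433 even under its best assignment. Minimum: 398.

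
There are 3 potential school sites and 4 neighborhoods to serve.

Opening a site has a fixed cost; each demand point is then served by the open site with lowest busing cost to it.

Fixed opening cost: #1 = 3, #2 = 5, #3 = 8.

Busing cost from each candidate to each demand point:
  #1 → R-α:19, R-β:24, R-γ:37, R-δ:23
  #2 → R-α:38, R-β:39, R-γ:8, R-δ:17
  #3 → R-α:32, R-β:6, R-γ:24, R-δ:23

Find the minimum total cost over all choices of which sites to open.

Open {#1, #2, #3}: assign each demand point to its cheapest open site.
  R-α→#1 19, R-β→#3 6, R-γ→#2 8, R-δ→#2 17
  busing cost 50, fixed 16 → total 66.
Compare {#1, #2}: busing cost 68 + fixed 8 = 76.
Compare {#2, #3}: busing cost 63 + fixed 13 = 76.
Compare {#1, #3}: busing cost 72 + fixed 11 = 83.
All other subsets cost ≥ 76. Minimum total cost: 66.

66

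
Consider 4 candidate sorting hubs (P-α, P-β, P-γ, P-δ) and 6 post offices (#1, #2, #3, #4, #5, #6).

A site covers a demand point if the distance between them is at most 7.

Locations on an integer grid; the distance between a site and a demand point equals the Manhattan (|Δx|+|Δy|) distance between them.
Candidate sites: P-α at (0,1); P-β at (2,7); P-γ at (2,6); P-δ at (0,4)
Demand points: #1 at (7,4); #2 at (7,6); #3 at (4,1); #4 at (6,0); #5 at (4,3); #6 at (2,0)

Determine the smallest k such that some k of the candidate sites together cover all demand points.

2

Coverage sets (demand points within 7 of each site):
  P-α: {#3, #4, #5, #6}
  P-β: {#2, #5, #6}
  P-γ: {#1, #2, #3, #5, #6}
  P-δ: {#1, #3, #5, #6}
No single site covers all 6 demand points.
But {P-α, P-γ} covers everything, so the minimum is 2.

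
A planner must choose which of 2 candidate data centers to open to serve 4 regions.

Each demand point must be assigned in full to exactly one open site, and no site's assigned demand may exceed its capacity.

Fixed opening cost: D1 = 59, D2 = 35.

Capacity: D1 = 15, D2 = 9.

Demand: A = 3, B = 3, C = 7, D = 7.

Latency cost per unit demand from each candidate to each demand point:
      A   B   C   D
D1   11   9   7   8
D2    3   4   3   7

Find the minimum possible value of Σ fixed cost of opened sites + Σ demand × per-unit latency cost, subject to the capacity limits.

220

Open {D1, D2}; cheapest assignment that respects the capacities:
  D1 (cap 15, load 14): C, D — cost 7×7 + 7×8 = 105
  D2 (cap 9, load 6): A, B — cost 3×3 + 3×4 = 21
  Shipping 126, fixed 94 → total 220.
  Any other capacity-feasible assignment to {D1, D2} ships for at least 126.
Total demand is 20 and no other set of sites has combined capacity ≥ 20, so {D1, D2} is the only feasible choice of open sites. Minimum: 220.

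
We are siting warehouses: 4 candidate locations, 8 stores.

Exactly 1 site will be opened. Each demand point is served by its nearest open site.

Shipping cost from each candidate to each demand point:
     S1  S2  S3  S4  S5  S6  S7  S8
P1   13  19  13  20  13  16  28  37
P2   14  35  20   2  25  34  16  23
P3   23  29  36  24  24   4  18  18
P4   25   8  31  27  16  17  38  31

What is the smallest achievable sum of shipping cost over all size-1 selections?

Open {P1}.
  S1→P1 13, S2→P1 19, S3→P1 13, S4→P1 20, S5→P1 13, S6→P1 16, S7→P1 28, S8→P1 37  ⇒ total 159.
Compare {P2}: total 169.
Compare {P3}: total 176.
No size-1 selection does better; minimum is 159.

159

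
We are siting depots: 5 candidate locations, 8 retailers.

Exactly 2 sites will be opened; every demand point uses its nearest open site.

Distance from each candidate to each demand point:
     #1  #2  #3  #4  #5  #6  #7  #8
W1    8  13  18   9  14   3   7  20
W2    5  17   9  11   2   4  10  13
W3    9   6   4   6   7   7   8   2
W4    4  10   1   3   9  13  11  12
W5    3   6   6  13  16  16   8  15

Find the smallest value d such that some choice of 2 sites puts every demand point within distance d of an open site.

8

Open {W1, W3}.
  Farthest demand point is #1 at distance 8 (to W1); all others are ≤ 8.
With {W2, W3} the worst case is 8.
With {W3, W4} the worst case is 8.
No size-2 selection achieves below 8.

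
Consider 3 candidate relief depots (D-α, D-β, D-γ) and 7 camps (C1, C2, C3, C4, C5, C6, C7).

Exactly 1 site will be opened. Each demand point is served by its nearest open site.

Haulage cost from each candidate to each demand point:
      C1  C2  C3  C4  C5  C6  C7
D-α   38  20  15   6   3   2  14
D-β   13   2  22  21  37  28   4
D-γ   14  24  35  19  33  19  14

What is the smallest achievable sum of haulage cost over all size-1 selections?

98

Open {D-α}.
  C1→D-α 38, C2→D-α 20, C3→D-α 15, C4→D-α 6, C5→D-α 3, C6→D-α 2, C7→D-α 14  ⇒ total 98.
Compare {D-β}: total 127.
Compare {D-γ}: total 158.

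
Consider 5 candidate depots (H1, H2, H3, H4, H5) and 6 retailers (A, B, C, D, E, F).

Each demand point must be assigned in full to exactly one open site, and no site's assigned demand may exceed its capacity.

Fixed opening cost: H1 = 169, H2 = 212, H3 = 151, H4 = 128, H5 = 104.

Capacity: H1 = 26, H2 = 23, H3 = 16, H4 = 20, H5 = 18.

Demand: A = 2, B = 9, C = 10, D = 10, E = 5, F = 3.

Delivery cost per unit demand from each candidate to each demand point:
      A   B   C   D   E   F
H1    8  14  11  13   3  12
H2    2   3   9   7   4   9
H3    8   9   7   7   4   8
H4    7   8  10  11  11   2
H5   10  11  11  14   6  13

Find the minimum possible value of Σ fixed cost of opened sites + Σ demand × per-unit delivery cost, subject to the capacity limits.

Open {H2, H5}; cheapest assignment that respects the capacities:
  H2 (cap 23, load 21): A, B, D — cost 2×2 + 9×3 + 10×7 = 101
  H5 (cap 18, load 18): C, E, F — cost 10×11 + 5×6 + 3×13 = 179
  Shipping 280, fixed 316 → total 596.
  Any other capacity-feasible assignment to {H2, H5} ships for at least 280.
Compare {H2, H4}: its best feasible assignment gives total 602.
Compare {H1, H2}: its best feasible assignment gives total 643.
Every other set of open sites that can feasibly serve all demand totals ≥ 602 even under its best assignment. Minimum: 596.

596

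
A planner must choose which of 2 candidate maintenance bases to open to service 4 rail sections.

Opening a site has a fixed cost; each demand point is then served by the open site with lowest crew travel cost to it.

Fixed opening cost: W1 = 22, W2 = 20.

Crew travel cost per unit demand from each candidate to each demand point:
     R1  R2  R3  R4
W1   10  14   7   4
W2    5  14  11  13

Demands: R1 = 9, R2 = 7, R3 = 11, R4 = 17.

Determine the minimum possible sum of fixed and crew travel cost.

Open {W1, W2}: assign each demand point to its cheapest open site.
  R1→W2 9×5=45, R2→W1 7×14=98, R3→W1 11×7=77, R4→W1 17×4=68
  crew travel cost 288, fixed 42 → total 330.
Compare {W1}: crew travel cost 333 + fixed 22 = 355.
Compare {W2}: crew travel cost 485 + fixed 20 = 505.

330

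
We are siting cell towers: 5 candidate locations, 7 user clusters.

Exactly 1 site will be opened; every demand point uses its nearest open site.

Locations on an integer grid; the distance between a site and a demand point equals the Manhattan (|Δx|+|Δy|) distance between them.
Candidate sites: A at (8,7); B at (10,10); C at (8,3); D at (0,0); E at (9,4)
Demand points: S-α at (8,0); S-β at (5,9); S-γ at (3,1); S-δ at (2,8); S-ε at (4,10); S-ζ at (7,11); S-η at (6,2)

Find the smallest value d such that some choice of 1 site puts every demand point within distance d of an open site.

11

Open {A}.
  Farthest demand point is S-γ at distance 11 (to A); all others are ≤ 11.
With {C} the worst case is 11.
With {E} the worst case is 11.
No size-1 selection achieves below 11.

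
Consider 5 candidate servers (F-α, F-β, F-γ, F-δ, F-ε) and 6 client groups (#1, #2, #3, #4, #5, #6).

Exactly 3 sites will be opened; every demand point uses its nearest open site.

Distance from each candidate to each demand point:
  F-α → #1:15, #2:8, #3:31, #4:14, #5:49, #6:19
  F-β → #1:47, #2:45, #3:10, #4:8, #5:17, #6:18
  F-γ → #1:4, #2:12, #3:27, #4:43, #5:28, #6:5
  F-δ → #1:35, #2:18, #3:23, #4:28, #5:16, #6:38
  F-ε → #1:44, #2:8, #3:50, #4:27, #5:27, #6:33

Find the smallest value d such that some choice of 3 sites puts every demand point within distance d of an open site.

Open {F-β, F-γ, F-δ}.
  Farthest demand point is #5 at distance 16 (to F-δ); all others are ≤ 16.
With {F-α, F-β, F-γ} the worst case is 17.
With {F-β, F-γ, F-ε} the worst case is 17.
No size-3 selection achieves below 16.

16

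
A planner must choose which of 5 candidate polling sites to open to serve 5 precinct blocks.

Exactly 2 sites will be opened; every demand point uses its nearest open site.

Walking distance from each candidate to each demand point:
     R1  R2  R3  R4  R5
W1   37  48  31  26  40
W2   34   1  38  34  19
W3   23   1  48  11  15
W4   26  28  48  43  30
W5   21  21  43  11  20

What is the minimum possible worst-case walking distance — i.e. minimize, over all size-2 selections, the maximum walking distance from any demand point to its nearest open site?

Open {W1, W3}.
  Farthest demand point is R3 at walking distance 31 (to W1); all others are ≤ 31.
With {W1, W4} the worst case is 31.
With {W1, W5} the worst case is 31.
No size-2 selection achieves below 31.

31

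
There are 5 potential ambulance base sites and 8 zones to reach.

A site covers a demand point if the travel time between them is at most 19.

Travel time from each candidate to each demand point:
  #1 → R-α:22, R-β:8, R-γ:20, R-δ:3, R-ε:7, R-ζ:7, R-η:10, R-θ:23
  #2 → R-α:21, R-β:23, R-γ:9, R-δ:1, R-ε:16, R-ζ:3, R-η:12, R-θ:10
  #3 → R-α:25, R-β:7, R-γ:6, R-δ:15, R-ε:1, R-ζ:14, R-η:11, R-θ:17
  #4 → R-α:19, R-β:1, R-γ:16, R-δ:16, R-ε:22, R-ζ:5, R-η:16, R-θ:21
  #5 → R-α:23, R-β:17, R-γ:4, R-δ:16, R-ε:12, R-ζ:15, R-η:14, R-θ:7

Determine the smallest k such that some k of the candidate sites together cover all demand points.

Coverage sets (demand points within 19 of each site):
  #1: {R-β, R-δ, R-ε, R-ζ, R-η}
  #2: {R-γ, R-δ, R-ε, R-ζ, R-η, R-θ}
  #3: {R-β, R-γ, R-δ, R-ε, R-ζ, R-η, R-θ}
  #4: {R-α, R-β, R-γ, R-δ, R-ζ, R-η}
  #5: {R-β, R-γ, R-δ, R-ε, R-ζ, R-η, R-θ}
No single site covers all 8 demand points.
But {#2, #4} covers everything, so the minimum is 2.

2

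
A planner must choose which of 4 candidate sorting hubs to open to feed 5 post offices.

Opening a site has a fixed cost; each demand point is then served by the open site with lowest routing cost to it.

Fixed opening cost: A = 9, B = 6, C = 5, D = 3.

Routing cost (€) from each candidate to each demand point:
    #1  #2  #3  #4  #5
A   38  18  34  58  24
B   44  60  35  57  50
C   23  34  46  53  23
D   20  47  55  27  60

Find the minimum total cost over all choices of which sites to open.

135

Open {A, D}: assign each demand point to its cheapest open site.
  #1→D 20, #2→A 18, #3→A 34, #4→D 27, #5→A 24
  routing cost 123, fixed 12 → total 135.
Compare {A, C, D}: routing cost 122 + fixed 17 = 139.
Compare {A, B, D}: routing cost 123 + fixed 18 = 141.
Compare {A, B, C, D}: routing cost 122 + fixed 23 = 145.
All other subsets cost ≥ 139. Minimum total cost: 135.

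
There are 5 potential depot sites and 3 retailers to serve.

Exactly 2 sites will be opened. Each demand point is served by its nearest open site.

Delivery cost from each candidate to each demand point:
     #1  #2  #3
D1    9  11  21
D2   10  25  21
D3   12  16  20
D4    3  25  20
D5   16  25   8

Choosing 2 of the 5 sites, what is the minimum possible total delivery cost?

Open {D1, D5}.
  #1→D1 9, #2→D1 11, #3→D5 8  ⇒ total 28.
Compare {D1, D4}: total 34.
Compare {D3, D5}: total 36.
No size-2 selection does better; minimum is 28.

28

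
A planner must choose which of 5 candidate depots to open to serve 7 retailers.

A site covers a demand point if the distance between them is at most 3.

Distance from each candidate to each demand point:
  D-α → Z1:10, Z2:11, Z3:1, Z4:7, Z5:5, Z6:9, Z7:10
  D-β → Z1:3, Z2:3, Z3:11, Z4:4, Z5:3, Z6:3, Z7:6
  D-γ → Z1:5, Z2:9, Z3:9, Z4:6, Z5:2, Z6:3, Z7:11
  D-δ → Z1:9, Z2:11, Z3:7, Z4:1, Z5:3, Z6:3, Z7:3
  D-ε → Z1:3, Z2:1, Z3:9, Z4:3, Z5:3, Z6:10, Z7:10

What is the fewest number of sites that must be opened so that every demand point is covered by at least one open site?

Coverage sets (demand points within 3 of each site):
  D-α: {Z3}
  D-β: {Z1, Z2, Z5, Z6}
  D-γ: {Z5, Z6}
  D-δ: {Z4, Z5, Z6, Z7}
  D-ε: {Z1, Z2, Z4, Z5}
No 2 sites suffice: every size-2 union leaves at least one demand point uncovered.
But {D-α, D-β, D-δ} covers everything, so the minimum is 3.

3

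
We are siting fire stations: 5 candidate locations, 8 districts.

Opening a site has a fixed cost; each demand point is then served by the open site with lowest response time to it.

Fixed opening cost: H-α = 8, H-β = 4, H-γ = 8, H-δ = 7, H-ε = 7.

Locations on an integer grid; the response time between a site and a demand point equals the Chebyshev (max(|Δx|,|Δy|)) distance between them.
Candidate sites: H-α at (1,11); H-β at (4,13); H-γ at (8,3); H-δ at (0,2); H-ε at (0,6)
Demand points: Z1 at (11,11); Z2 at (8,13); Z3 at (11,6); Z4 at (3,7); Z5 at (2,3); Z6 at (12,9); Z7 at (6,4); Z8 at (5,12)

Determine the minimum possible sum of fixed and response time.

Open {H-β, H-γ}: assign each demand point to its cheapest open site.
  Z1→H-β 7, Z2→H-β 4, Z3→H-γ 3, Z4→H-γ 5, Z5→H-γ 6, Z6→H-γ 6, Z7→H-γ 2, Z8→H-β 1
  response time 34, fixed 12 → total 46.
Compare {H-β, H-γ, H-ε}: response time 29 + fixed 19 = 48.
Compare {H-β, H-γ, H-δ}: response time 30 + fixed 19 = 49.
Compare {H-β, H-ε}: response time 39 + fixed 11 = 50.
All other subsets cost ≥ 48. Minimum total cost: 46.

46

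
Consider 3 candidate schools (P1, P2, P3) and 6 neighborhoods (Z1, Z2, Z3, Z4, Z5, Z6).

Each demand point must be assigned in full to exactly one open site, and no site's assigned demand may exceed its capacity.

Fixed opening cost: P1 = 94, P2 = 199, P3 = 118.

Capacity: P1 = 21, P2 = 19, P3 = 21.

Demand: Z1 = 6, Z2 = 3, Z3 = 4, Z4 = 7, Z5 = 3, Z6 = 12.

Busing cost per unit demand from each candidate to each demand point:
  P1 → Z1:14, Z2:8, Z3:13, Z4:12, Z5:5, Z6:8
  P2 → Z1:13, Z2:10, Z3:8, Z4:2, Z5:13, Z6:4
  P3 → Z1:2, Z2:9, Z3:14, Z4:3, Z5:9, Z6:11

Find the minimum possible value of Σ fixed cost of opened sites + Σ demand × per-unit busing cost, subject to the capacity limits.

Open {P1, P3}; cheapest assignment that respects the capacities:
  P1 (cap 21, load 19): Z3, Z5, Z6 — cost 4×13 + 3×5 + 12×8 = 163
  P3 (cap 21, load 16): Z1, Z2, Z4 — cost 6×2 + 3×9 + 7×3 = 60
  Shipping 223, fixed 212 → total 435.
  Any other capacity-feasible assignment to {P1, P3} ships for at least 223.
Compare {P2, P3}: its best feasible assignment gives total 484.
Compare {P1, P2}: its best feasible assignment gives total 530.
Every other set of open sites that can feasibly serve all demand totals ≥ 484 even under its best assignment. Minimum: 435.

435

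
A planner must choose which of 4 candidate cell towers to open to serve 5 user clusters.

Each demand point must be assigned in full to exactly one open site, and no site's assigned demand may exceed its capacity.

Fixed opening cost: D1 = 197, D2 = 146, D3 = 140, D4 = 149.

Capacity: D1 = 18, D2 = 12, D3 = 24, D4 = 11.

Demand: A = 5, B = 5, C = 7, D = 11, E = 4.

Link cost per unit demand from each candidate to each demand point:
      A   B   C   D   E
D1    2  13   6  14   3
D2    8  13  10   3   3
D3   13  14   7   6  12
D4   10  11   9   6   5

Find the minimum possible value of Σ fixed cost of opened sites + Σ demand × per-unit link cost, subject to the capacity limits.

Open {D2, D3}; cheapest assignment that respects the capacities:
  D2 (cap 12, load 9): A, E — cost 5×8 + 4×3 = 52
  D3 (cap 24, load 23): B, C, D — cost 5×14 + 7×7 + 11×6 = 185
  Shipping 237, fixed 286 → total 523.
  Any other capacity-feasible assignment to {D2, D3} ships for at least 237.
Compare {D1, D3}: its best feasible assignment gives total 537.
Compare {D3, D4}: its best feasible assignment gives total 544.
Every other set of open sites that can feasibly serve all demand totals ≥ 537 even under its best assignment. Minimum: 523.

523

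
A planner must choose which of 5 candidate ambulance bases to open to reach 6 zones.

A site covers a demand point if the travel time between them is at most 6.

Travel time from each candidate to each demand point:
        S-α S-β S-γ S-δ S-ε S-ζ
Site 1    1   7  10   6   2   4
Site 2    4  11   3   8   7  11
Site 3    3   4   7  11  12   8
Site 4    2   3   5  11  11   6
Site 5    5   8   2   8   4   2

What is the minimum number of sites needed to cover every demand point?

Coverage sets (demand points within 6 of each site):
  Site 1: {S-α, S-δ, S-ε, S-ζ}
  Site 2: {S-α, S-γ}
  Site 3: {S-α, S-β}
  Site 4: {S-α, S-β, S-γ, S-ζ}
  Site 5: {S-α, S-γ, S-ε, S-ζ}
No single site covers all 6 demand points.
But {Site 1, Site 4} covers everything, so the minimum is 2.

2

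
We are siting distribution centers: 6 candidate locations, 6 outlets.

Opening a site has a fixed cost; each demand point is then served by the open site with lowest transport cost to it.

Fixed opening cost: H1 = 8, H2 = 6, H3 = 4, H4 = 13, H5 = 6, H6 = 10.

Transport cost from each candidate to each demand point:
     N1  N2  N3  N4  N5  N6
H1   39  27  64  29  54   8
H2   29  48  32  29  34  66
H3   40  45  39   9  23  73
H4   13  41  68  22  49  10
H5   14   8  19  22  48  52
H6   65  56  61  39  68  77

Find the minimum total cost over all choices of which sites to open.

Open {H1, H3, H5}: assign each demand point to its cheapest open site.
  N1→H5 14, N2→H5 8, N3→H5 19, N4→H3 9, N5→H3 23, N6→H1 8
  transport cost 81, fixed 18 → total 99.
Compare {H3, H4, H5}: transport cost 82 + fixed 23 = 105.
Compare {H1, H2, H3, H5}: transport cost 81 + fixed 24 = 105.
Compare {H1, H3, H5, H6}: transport cost 81 + fixed 28 = 109.
All other subsets cost ≥ 105. Minimum total cost: 99.

99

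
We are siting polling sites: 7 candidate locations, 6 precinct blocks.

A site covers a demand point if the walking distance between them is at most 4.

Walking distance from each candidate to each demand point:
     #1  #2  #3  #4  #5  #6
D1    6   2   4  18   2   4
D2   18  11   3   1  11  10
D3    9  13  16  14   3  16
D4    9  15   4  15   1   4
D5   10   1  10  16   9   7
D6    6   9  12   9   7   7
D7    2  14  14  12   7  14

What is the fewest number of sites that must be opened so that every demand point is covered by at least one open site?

Coverage sets (demand points within 4 of each site):
  D1: {#2, #3, #5, #6}
  D2: {#3, #4}
  D3: {#5}
  D4: {#3, #5, #6}
  D5: {#2}
  D6: {}
  D7: {#1}
No 2 sites suffice: every size-2 union leaves at least one demand point uncovered.
But {D1, D2, D7} covers everything, so the minimum is 3.

3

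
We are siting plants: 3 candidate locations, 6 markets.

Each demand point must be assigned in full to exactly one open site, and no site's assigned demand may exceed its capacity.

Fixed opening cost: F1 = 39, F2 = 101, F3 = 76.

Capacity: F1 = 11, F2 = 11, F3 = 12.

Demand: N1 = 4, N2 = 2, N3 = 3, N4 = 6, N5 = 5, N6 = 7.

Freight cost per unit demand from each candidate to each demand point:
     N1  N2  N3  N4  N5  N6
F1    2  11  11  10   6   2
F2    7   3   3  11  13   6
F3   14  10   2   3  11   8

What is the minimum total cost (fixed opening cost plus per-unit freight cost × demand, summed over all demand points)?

326

Open {F1, F2, F3}; cheapest assignment that respects the capacities:
  F1 (cap 11, load 11): N1, N6 — cost 4×2 + 7×2 = 22
  F2 (cap 11, load 5): N2, N3 — cost 2×3 + 3×3 = 15
  F3 (cap 12, load 11): N4, N5 — cost 6×3 + 5×11 = 73
  Shipping 110, fixed 216 → total 326.
  Any other capacity-feasible assignment to {F1, F2, F3} ships for at least 110.
Total demand is 27 and no other set of sites has combined capacity ≥ 27, so {F1, F2, F3} is the only feasible choice of open sites. Minimum: 326.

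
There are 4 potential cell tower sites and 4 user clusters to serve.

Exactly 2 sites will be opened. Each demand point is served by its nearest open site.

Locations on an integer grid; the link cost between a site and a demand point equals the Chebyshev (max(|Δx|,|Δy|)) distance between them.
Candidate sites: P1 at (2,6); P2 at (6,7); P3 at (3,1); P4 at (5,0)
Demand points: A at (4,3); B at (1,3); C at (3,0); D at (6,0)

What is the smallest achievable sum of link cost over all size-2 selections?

6

Open {P3, P4}.
  A→P3 2, B→P3 2, C→P3 1, D→P4 1  ⇒ total 6.
Compare {P1, P3}: total 8.
Compare {P2, P3}: total 8.
No size-2 selection does better; minimum is 6.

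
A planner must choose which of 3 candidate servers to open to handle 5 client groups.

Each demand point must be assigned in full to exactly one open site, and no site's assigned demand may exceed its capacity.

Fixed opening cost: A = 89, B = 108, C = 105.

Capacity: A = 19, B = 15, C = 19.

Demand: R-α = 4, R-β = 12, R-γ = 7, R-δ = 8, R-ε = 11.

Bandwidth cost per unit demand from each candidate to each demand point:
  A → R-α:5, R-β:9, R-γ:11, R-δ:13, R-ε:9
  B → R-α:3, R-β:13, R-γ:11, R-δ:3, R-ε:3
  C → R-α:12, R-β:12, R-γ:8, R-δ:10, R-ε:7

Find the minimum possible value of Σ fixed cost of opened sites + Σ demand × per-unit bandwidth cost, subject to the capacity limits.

579

Open {A, B, C}; cheapest assignment that respects the capacities:
  A (cap 19, load 12): R-β — cost 12×9 = 108
  B (cap 15, load 12): R-α, R-δ — cost 4×3 + 8×3 = 36
  C (cap 19, load 18): R-γ, R-ε — cost 7×8 + 11×7 = 133
  Shipping 277, fixed 302 → total 579.
  Any other capacity-feasible assignment to {A, B, C} ships for at least 277.
Total demand is 42 and no other set of sites has combined capacity ≥ 42, so {A, B, C} is the only feasible choice of open sites. Minimum: 579.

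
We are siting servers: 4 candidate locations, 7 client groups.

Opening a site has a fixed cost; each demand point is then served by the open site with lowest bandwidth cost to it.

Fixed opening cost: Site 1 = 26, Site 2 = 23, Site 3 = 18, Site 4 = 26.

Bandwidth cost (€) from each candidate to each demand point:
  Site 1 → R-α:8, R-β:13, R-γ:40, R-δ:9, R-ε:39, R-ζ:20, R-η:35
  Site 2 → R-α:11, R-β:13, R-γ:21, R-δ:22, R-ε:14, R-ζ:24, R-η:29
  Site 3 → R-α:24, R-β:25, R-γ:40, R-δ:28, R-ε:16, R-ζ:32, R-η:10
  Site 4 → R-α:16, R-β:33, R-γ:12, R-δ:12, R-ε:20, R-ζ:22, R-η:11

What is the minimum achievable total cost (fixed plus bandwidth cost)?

Open {Site 2, Site 4}: assign each demand point to its cheapest open site.
  R-α→Site 2 11, R-β→Site 2 13, R-γ→Site 4 12, R-δ→Site 4 12, R-ε→Site 2 14, R-ζ→Site 4 22, R-η→Site 4 11
  bandwidth cost 95, fixed 49 → total 144.
Compare {Site 1, Site 4}: bandwidth cost 93 + fixed 52 = 145.
Compare {Site 4}: bandwidth cost 126 + fixed 26 = 152.
Compare {Site 2, Site 3}: bandwidth cost 115 + fixed 41 = 156.
All other subsets cost ≥ 145. Minimum total cost: 144.

144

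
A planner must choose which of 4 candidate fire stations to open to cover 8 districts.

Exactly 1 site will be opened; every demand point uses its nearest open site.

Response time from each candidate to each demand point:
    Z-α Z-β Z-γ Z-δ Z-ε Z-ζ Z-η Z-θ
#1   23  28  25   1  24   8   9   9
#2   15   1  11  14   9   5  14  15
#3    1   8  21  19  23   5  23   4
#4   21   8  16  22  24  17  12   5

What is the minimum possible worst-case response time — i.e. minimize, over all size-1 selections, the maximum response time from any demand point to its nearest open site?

Open {#2}.
  Farthest demand point is Z-α at response time 15 (to #2); all others are ≤ 15.
With {#3} the worst case is 23.
With {#4} the worst case is 24.
No size-1 selection achieves below 15.

15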